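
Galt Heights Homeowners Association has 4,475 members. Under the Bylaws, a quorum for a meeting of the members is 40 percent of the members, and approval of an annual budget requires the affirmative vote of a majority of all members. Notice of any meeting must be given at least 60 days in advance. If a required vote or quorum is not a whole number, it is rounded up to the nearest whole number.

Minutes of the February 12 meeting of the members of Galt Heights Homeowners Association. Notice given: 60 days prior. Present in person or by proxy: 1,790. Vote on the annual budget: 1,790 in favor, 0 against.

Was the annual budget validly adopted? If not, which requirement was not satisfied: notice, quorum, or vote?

Invalid — vote requirement not satisfied.

Notice: 60 days given; 60 required. Satisfied.
Quorum: 40% of 4,475 = 1,790; 1,790 present. Satisfied.
Vote: requires a majority of all members (4,475); a majority of 4475 is 2238, so 2,238 needed; 1,790 in favor. Not satisfied.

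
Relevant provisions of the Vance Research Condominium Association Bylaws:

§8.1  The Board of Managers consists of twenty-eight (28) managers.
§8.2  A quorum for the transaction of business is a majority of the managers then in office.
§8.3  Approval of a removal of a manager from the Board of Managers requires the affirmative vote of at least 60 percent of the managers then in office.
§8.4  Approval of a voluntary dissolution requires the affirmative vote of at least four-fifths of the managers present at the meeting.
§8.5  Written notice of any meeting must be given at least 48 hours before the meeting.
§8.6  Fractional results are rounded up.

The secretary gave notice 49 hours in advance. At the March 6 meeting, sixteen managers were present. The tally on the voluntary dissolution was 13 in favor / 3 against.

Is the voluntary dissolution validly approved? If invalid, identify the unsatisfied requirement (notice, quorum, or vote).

Notice: 49 hours given; 48 required (49 ≥ 48). Satisfied.
Quorum: 16 present; quorum is 15. Satisfied.
Vote: the voluntary dissolution requires four-fifths of the managers present (16). 4/5 of 16 = 12.80, rounded up to 13, so 13 affirmative votes are needed; 13 voted in favor. Satisfied.

Valid — all requirements satisfied.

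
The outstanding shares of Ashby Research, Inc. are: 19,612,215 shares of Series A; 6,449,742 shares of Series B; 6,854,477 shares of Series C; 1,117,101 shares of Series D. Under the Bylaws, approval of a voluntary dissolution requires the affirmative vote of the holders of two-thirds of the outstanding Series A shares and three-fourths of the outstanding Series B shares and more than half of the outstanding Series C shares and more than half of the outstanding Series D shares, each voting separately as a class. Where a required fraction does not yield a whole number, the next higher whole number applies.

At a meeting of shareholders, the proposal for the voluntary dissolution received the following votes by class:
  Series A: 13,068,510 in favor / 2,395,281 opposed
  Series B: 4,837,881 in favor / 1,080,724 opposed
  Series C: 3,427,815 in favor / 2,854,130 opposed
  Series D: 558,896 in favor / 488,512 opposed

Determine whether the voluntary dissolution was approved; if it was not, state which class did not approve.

Series A: 2/3 of 19612215 = 13074810; 13,074,810 required, 13,068,510 in favor — not approved.
Series B: 3/4 of 6449742 = 4837306.50, rounded up to 4837307; 4,837,307 required, 4,837,881 in favor — approved.
Series C: a majority of 6854477 is 3427239; 3,427,239 required, 3,427,815 in favor — approved.
Series D: a majority of 1117101 is 558551; 558,551 required, 558,896 in favor — approved.

Not approved — the Series A shares did not give the required vote.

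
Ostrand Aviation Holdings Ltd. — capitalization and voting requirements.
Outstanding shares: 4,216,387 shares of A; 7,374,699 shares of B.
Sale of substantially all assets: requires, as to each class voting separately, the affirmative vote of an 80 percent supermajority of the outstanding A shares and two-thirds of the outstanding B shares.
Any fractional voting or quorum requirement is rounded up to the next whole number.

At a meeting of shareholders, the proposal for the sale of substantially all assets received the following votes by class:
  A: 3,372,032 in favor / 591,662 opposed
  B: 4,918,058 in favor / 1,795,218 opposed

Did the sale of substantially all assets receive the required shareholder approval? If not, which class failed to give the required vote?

A: 4/5 of 4216387 = 3373109.60, rounded up to 3373110; 3,373,110 required, 3,372,032 in favor — not approved.
B: 2/3 of 7374699 = 4916466; 4,916,466 required, 4,918,058 in favor — approved.

Not approved — the A shares did not give the required vote.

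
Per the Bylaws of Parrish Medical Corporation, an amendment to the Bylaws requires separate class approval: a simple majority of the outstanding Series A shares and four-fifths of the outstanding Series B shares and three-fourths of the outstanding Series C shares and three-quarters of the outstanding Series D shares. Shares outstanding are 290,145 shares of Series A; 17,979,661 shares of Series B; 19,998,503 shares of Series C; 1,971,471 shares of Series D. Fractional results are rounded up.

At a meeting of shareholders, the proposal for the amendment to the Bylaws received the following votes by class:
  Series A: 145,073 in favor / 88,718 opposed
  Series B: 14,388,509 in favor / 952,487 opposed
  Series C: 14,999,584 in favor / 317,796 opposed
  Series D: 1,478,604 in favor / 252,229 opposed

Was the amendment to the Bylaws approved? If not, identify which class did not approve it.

Approved — every class gave the required vote.

Series A: a majority of 290145 is 145073; 145,073 required, 145,073 in favor — approved.
Series B: 4/5 of 17979661 = 14383728.80, rounded up to 14383729; 14,383,729 required, 14,388,509 in favor — approved.
Series C: 3/4 of 19998503 = 14998877.25, rounded up to 14998878; 14,998,878 required, 14,999,584 in favor — approved.
Series D: 3/4 of 1971471 = 1478603.25, rounded up to 1478604; 1,478,604 required, 1,478,604 in favor — approved.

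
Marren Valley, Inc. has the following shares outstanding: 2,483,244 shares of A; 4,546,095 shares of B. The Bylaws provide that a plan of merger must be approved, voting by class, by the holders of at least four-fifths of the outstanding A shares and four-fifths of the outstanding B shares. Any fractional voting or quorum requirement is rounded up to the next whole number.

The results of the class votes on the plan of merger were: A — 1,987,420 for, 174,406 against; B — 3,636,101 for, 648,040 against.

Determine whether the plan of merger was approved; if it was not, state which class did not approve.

Not approved — the B shares did not give the required vote.

A: 4/5 of 2483244 = 1986595.20, rounded up to 1986596; 1,986,596 required, 1,987,420 in favor — approved.
B: 4/5 of 4546095 = 3636876; 3,636,876 required, 3,636,101 in favor — not approved.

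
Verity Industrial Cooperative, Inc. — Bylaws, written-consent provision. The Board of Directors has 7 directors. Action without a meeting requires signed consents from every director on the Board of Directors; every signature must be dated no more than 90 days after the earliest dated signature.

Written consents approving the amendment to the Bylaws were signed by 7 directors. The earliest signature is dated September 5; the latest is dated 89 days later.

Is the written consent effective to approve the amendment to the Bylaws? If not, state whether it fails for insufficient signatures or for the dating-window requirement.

Effective — both the signature and dating-window requirements are satisfied.

Signatures required: every one of 7 — unanimous means all 7, so 7 needed; 7 signed. Sufficient.
Dating window: the latest signature is 89 days after the earliest; the limit is 90 days. Within the window.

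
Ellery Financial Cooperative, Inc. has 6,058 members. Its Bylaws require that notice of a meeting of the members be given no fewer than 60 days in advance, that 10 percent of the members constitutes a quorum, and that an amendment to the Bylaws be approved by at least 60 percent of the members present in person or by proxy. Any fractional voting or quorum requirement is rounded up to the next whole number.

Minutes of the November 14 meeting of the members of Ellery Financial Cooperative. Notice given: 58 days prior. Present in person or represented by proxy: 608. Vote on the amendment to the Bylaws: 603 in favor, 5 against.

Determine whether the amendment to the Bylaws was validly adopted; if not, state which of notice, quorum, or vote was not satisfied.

Notice: 58 days given; 60 required. Not satisfied.
Quorum: 10% of 6,058 = 605.80, rounded up to 606; 608 present. Satisfied.
Vote: requires three-fifths of those present (608); 3/5 of 608 = 364.80, rounded up to 365, so 365 needed; 603 in favor. Satisfied.

Invalid — notice requirement not satisfied.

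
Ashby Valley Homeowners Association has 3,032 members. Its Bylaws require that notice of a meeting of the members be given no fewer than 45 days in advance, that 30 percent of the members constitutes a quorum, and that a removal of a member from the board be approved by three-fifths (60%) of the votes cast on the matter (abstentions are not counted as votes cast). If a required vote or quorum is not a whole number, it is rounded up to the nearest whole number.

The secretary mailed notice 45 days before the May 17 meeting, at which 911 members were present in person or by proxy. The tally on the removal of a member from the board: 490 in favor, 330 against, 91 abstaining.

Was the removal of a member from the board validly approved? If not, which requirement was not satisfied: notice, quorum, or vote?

Notice: 45 days given; 45 required. Satisfied.
Quorum: 30% of 3,032 = 909.60, rounded up to 910; 911 present. Satisfied.
Vote: requires three-fifths of the votes cast (911 − 91 abstaining = 820); 3/5 of 820 = 492, so 492 needed; 490 in favor. Not satisfied.

Invalid — vote requirement not satisfied.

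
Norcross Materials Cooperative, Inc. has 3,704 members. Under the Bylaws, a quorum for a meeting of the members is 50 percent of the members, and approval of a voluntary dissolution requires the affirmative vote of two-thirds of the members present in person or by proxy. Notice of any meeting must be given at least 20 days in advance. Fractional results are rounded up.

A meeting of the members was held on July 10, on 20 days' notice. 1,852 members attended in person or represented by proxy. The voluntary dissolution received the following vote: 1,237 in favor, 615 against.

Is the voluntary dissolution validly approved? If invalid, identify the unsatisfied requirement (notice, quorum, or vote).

Valid — all requirements satisfied.

Notice: 20 days given; 20 required. Satisfied.
Quorum: 50% of 3,704 = 1,852; 1,852 present. Satisfied.
Vote: requires two-thirds of those present (1,852); 2/3 of 1852 = 1234.67, rounded up to 1235, so 1,235 needed; 1,237 in favor. Satisfied.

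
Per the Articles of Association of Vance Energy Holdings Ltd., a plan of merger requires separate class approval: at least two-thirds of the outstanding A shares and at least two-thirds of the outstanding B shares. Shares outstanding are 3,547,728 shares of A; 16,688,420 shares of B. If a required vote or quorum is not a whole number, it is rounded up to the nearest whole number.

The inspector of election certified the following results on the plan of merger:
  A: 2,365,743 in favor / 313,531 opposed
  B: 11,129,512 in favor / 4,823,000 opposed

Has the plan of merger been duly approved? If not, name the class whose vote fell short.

Approved — every class gave the required vote.

A: 2/3 of 3547728 = 2365152; 2,365,152 required, 2,365,743 in favor — approved.
B: 2/3 of 16688420 = 11125613.33, rounded up to 11125614; 11,125,614 required, 11,129,512 in favor — approved.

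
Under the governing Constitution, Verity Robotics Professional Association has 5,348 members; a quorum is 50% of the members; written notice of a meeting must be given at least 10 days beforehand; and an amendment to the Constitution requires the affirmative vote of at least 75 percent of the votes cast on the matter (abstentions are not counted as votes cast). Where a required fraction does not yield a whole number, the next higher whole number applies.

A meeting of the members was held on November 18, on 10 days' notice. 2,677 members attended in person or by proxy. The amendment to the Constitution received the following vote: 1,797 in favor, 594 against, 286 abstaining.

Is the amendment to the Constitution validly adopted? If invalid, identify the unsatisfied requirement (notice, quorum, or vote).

Notice: 10 days given; 10 required. Satisfied.
Quorum: 50% of 5,348 = 2,674; 2,677 present. Satisfied.
Vote: requires three-fourths of the votes cast (2,677 − 286 abstaining = 2,391); 3/4 of 2391 = 1793.25, rounded up to 1794, so 1,794 needed; 1,797 in favor. Satisfied.

Valid — all requirements satisfied.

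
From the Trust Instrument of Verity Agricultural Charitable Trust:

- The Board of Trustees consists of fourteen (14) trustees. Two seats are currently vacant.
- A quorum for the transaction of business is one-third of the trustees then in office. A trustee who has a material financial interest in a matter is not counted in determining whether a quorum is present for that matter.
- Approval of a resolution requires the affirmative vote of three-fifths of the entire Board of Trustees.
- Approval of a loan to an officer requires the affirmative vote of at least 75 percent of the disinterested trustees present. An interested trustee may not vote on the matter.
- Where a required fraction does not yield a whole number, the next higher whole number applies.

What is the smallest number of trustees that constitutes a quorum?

1/3 of 12 = 4.

4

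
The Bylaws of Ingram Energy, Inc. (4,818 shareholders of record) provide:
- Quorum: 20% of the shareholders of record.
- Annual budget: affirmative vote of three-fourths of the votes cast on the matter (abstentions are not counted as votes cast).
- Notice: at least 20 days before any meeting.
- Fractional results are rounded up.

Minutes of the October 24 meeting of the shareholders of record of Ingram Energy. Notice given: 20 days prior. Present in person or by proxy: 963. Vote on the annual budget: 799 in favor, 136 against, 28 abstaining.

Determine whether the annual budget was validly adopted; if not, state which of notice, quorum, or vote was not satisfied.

Invalid — quorum requirement not satisfied.

Notice: 20 days given; 20 required. Satisfied.
Quorum: 20% of 4,818 = 963.60, rounded up to 964; 963 present. Not satisfied.
Vote: requires three-fourths of the votes cast (963 − 28 abstaining = 935); 3/4 of 935 = 701.25, rounded up to 702, so 702 needed; 799 in favor. Satisfied.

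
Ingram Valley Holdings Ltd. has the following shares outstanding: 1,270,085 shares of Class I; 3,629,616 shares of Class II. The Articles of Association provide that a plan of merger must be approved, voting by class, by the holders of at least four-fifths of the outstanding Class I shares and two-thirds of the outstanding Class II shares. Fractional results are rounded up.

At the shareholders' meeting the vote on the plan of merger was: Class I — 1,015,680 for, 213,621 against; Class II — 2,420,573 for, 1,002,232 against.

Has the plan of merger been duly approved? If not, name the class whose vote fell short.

Not approved — the Class I shares did not give the required vote.

Class I: 4/5 of 1270085 = 1016068; 1,016,068 required, 1,015,680 in favor — not approved.
Class II: 2/3 of 3629616 = 2419744; 2,419,744 required, 2,420,573 in favor — approved.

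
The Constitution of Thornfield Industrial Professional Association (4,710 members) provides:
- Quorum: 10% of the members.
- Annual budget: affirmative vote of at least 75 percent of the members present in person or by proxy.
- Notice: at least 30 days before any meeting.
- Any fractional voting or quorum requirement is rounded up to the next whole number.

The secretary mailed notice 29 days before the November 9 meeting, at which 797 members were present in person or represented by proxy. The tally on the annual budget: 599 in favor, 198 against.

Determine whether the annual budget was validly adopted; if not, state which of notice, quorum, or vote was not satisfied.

Notice: 29 days given; 30 required. Not satisfied.
Quorum: 10% of 4,710 = 471; 797 present. Satisfied.
Vote: requires three-fourths of those present (797); 3/4 of 797 = 597.75, rounded up to 598, so 598 needed; 599 in favor. Satisfied.

Invalid — notice requirement not satisfied.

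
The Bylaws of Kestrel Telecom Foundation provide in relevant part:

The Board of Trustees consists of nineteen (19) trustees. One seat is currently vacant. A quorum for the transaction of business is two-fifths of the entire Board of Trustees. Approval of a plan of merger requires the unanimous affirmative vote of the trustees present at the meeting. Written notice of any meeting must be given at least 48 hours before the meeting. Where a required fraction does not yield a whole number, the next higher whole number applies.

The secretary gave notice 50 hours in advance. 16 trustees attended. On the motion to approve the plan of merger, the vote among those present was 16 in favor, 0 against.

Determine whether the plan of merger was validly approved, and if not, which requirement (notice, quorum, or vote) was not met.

Valid — all requirements satisfied.

Notice: 50 hours given; 48 required (50 ≥ 48). Satisfied.
Quorum: 16 present; quorum is 8. Satisfied.
Vote: the plan of merger requires the unanimous vote of the trustees present (16). Unanimous means all 16, so 16 affirmative votes are needed; 16 voted in favor. Satisfied.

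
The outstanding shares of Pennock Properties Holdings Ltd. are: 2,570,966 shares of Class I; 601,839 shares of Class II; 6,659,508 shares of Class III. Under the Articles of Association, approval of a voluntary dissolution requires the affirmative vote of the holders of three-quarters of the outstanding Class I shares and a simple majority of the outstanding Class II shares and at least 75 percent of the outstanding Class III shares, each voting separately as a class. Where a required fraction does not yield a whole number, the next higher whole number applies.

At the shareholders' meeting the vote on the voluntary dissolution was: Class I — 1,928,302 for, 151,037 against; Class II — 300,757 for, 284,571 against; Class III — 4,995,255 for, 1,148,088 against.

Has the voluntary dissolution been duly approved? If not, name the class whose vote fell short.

Not approved — the Class II shares did not give the required vote.

Class I: 3/4 of 2570966 = 1928224.50, rounded up to 1928225; 1,928,225 required, 1,928,302 in favor — approved.
Class II: a majority of 601839 is 300920; 300,920 required, 300,757 in favor — not approved.
Class III: 3/4 of 6659508 = 4994631; 4,994,631 required, 4,995,255 in favor — approved.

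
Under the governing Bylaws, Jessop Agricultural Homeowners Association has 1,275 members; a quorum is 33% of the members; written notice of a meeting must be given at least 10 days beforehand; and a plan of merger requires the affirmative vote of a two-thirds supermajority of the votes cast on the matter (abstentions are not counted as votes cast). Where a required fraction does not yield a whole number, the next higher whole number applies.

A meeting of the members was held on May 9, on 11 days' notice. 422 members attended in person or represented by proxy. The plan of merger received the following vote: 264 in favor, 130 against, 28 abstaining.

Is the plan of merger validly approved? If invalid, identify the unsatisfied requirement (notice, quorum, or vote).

Notice: 11 days given; 10 required. Satisfied.
Quorum: 33% of 1,275 = 420.75, rounded up to 421; 422 present. Satisfied.
Vote: requires two-thirds of the votes cast (422 − 28 abstaining = 394); 2/3 of 394 = 262.67, rounded up to 263, so 263 needed; 264 in favor. Satisfied.

Valid — all requirements satisfied.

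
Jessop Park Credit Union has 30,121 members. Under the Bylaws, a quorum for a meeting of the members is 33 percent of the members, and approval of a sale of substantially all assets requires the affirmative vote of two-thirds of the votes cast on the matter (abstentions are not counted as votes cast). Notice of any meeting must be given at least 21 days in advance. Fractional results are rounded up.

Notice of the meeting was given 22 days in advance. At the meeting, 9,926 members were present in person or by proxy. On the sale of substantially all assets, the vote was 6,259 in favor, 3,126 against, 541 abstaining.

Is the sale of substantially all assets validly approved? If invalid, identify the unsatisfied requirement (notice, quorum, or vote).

Invalid — quorum requirement not satisfied.

Notice: 22 days given; 21 required. Satisfied.
Quorum: 33% of 30,121 = 9,939.93, rounded up to 9,940; 9,926 present. Not satisfied.
Vote: requires two-thirds of the votes cast (9,926 − 541 abstaining = 9,385); 2/3 of 9385 = 6256.67, rounded up to 6257, so 6,257 needed; 6,259 in favor. Satisfied.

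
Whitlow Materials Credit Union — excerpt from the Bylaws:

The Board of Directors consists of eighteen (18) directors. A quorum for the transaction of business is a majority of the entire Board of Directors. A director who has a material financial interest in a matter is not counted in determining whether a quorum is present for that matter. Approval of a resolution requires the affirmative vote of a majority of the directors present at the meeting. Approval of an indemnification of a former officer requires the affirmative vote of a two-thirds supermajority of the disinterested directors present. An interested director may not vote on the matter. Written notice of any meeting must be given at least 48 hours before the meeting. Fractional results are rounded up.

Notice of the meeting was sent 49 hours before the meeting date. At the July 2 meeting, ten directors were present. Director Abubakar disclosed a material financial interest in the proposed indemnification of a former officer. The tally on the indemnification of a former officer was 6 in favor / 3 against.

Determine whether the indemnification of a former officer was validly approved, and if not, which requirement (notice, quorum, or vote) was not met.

Notice: 49 hours given; 48 required (49 ≥ 48). Satisfied.
Quorum: 10 present, but the 1 interested director does not count, leaving 9. Quorum is 10. Not satisfied.
Vote: the indemnification of a former officer requires two-thirds of the disinterested directors present (10 − 1 = 9). 2/3 of 9 = 6, so 6 affirmative votes are needed; 6 voted in favor. Satisfied. (Moot — without a quorum no business can be validly transacted.)

Invalid — quorum requirement not satisfied.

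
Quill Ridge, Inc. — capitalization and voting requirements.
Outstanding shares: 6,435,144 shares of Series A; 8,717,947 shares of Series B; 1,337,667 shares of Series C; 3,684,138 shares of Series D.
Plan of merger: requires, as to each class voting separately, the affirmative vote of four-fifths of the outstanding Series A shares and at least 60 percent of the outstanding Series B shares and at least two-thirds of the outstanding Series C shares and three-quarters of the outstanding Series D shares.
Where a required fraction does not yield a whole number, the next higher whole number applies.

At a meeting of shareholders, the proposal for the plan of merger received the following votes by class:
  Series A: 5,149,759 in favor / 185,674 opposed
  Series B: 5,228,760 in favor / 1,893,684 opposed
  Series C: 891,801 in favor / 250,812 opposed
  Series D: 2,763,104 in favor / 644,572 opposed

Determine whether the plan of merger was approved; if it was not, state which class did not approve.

Not approved — the Series B shares did not give the required vote.

Series A: 4/5 of 6435144 = 5148115.20, rounded up to 5148116; 5,148,116 required, 5,149,759 in favor — approved.
Series B: 3/5 of 8717947 = 5230768.20, rounded up to 5230769; 5,230,769 required, 5,228,760 in favor — not approved.
Series C: 2/3 of 1337667 = 891778; 891,778 required, 891,801 in favor — approved.
Series D: 3/4 of 3684138 = 2763103.50, rounded up to 2763104; 2,763,104 required, 2,763,104 in favor — approved.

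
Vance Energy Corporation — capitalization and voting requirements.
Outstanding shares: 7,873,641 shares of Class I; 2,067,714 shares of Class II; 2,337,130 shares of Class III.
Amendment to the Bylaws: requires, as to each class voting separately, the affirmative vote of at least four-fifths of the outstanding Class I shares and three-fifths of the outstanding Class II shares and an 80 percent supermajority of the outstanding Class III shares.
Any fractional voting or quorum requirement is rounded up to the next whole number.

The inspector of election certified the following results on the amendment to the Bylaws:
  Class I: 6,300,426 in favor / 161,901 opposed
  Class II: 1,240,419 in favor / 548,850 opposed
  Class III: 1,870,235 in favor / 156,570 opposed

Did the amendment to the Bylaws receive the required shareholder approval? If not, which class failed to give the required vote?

Class I: 4/5 of 7873641 = 6298912.80, rounded up to 6298913; 6,298,913 required, 6,300,426 in favor — approved.
Class II: 3/5 of 2067714 = 1240628.40, rounded up to 1240629; 1,240,629 required, 1,240,419 in favor — not approved.
Class III: 4/5 of 2337130 = 1869704; 1,869,704 required, 1,870,235 in favor — approved.

Not approved — the Class II shares did not give the required vote.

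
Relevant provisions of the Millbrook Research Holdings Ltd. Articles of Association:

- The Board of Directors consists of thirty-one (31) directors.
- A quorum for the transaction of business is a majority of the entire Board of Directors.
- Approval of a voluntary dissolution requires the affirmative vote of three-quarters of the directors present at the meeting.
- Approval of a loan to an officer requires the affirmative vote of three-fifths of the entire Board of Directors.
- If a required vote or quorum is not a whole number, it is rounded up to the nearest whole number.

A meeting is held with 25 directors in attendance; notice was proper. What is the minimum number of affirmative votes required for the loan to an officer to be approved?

19

The loan to an officer requires three-fifths of the entire Board of Directors (31).
3/5 of 31 = 18.60, rounded up to 19.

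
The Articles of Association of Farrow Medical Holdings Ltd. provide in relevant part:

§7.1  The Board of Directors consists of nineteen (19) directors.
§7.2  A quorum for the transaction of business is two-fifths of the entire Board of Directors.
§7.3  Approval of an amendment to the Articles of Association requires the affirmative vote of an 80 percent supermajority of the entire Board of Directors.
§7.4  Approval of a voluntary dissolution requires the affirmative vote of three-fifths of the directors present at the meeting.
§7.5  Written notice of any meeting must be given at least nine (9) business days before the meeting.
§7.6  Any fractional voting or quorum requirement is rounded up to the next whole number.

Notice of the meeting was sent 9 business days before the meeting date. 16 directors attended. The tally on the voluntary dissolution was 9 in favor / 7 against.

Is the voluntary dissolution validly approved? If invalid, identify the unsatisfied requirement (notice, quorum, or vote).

Invalid — vote requirement not satisfied.

Notice: 9 business days given; 9 required (9 ≥ 9). Satisfied.
Quorum: 16 present; quorum is 8. Satisfied.
Vote: the voluntary dissolution requires three-fifths of the directors present (16). 3/5 of 16 = 9.60, rounded up to 10, so 10 affirmative votes are needed; 9 voted in favor. Not satisfied.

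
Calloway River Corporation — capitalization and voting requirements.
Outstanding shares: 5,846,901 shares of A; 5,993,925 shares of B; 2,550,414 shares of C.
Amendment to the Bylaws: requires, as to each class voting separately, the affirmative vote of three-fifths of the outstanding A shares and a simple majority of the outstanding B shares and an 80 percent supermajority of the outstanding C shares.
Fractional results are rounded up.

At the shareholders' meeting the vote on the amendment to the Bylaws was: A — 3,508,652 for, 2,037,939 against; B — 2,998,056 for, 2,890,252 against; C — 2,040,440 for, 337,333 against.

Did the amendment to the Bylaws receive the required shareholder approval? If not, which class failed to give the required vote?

Approved — every class gave the required vote.

A: 3/5 of 5846901 = 3508140.60, rounded up to 3508141; 3,508,141 required, 3,508,652 in favor — approved.
B: a majority of 5993925 is 2996963; 2,996,963 required, 2,998,056 in favor — approved.
C: 4/5 of 2550414 = 2040331.20, rounded up to 2040332; 2,040,332 required, 2,040,440 in favor — approved.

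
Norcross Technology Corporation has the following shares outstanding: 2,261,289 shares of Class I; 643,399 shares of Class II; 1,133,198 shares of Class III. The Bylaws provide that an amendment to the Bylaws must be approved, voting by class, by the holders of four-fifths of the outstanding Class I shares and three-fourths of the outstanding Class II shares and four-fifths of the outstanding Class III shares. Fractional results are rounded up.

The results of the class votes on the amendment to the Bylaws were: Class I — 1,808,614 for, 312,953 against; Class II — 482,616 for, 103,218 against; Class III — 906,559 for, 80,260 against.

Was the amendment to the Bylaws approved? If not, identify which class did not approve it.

Not approved — the Class I shares did not give the required vote.

Class I: 4/5 of 2261289 = 1809031.20, rounded up to 1809032; 1,809,032 required, 1,808,614 in favor — not approved.
Class II: 3/4 of 643399 = 482549.25, rounded up to 482550; 482,550 required, 482,616 in favor — approved.
Class III: 4/5 of 1133198 = 906558.40, rounded up to 906559; 906,559 required, 906,559 in favor — approved.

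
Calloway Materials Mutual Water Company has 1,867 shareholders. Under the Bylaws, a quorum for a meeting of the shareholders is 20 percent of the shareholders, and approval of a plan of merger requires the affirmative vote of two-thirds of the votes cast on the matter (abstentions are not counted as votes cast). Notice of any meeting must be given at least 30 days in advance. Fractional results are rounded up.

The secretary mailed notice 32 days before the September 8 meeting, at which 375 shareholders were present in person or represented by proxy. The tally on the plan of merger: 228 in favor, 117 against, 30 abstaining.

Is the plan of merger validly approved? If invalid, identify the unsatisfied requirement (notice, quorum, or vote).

Notice: 32 days given; 30 required. Satisfied.
Quorum: 20% of 1,867 = 373.40, rounded up to 374; 375 present. Satisfied.
Vote: requires two-thirds of the votes cast (375 − 30 abstaining = 345); 2/3 of 345 = 230, so 230 needed; 228 in favor. Not satisfied.

Invalid — vote requirement not satisfied.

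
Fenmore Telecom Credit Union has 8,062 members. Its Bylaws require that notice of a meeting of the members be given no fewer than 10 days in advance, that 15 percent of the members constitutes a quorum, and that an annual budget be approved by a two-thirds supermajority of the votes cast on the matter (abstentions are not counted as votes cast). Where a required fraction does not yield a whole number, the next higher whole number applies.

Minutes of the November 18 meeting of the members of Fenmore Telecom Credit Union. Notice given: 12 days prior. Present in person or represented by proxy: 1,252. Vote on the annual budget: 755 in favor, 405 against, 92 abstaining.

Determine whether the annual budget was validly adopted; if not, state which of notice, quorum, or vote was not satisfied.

Invalid — vote requirement not satisfied.

Notice: 12 days given; 10 required. Satisfied.
Quorum: 15% of 8,062 = 1,209.30, rounded up to 1,210; 1,252 present. Satisfied.
Vote: requires two-thirds of the votes cast (1,252 − 92 abstaining = 1,160); 2/3 of 1160 = 773.33, rounded up to 774, so 774 needed; 755 in favor. Not satisfied.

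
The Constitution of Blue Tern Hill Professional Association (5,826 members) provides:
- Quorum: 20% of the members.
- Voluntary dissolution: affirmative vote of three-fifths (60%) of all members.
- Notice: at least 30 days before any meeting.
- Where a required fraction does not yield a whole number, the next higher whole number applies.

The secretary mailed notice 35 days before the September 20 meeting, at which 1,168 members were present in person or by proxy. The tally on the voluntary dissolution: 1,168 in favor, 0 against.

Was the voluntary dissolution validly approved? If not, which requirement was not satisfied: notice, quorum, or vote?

Invalid — vote requirement not satisfied.

Notice: 35 days given; 30 required. Satisfied.
Quorum: 20% of 5,826 = 1,165.20, rounded up to 1,166; 1,168 present. Satisfied.
Vote: requires three-fifths of all members (5,826); 3/5 of 5826 = 3495.60, rounded up to 3496, so 3,496 needed; 1,168 in favor. Not satisfied.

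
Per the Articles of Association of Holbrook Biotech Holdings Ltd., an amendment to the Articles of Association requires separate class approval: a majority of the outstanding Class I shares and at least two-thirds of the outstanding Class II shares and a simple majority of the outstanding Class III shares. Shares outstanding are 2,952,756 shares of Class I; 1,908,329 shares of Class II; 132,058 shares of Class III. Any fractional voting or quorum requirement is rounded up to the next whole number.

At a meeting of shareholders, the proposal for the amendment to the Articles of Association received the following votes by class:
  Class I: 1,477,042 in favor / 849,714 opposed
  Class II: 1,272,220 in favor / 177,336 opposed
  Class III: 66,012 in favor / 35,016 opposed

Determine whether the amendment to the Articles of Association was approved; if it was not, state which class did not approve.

Class I: a majority of 2952756 is 1476379; 1,476,379 required, 1,477,042 in favor — approved.
Class II: 2/3 of 1908329 = 1272219.33, rounded up to 1272220; 1,272,220 required, 1,272,220 in favor — approved.
Class III: a majority of 132058 is 66030; 66,030 required, 66,012 in favor — not approved.

Not approved — the Class III shares did not give the required vote.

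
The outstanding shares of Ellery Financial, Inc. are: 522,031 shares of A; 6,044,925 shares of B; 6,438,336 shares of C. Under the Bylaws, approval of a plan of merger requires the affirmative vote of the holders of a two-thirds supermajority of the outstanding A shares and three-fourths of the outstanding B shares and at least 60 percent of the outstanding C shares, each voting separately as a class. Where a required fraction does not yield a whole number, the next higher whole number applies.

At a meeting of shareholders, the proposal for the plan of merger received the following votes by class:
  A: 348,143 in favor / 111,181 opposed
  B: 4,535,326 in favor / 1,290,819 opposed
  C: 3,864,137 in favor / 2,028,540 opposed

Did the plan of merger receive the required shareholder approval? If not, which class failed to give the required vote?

Approved — every class gave the required vote.

A: 2/3 of 522031 = 348020.67, rounded up to 348021; 348,021 required, 348,143 in favor — approved.
B: 3/4 of 6044925 = 4533693.75, rounded up to 4533694; 4,533,694 required, 4,535,326 in favor — approved.
C: 3/5 of 6438336 = 3863001.60, rounded up to 3863002; 3,863,002 required, 3,864,137 in favor — approved.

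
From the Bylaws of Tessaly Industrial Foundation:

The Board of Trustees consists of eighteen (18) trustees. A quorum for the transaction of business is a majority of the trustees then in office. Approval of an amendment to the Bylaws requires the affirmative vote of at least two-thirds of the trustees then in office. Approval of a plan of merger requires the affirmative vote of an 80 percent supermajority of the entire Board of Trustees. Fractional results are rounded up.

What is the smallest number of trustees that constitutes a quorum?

A majority of 18 is 10.

10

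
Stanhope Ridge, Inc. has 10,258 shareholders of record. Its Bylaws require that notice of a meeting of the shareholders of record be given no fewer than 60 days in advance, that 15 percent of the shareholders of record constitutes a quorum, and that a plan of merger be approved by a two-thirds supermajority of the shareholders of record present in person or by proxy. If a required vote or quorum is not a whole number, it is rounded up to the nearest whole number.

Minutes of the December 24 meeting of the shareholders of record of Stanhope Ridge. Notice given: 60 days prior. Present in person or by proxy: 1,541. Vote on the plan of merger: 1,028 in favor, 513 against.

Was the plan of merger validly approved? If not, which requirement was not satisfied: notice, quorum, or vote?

Notice: 60 days given; 60 required. Satisfied.
Quorum: 15% of 10,258 = 1,538.70, rounded up to 1,539; 1,541 present. Satisfied.
Vote: requires two-thirds of those present (1,541); 2/3 of 1541 = 1027.33, rounded up to 1028, so 1,028 needed; 1,028 in favor. Satisfied.

Valid — all requirements satisfied.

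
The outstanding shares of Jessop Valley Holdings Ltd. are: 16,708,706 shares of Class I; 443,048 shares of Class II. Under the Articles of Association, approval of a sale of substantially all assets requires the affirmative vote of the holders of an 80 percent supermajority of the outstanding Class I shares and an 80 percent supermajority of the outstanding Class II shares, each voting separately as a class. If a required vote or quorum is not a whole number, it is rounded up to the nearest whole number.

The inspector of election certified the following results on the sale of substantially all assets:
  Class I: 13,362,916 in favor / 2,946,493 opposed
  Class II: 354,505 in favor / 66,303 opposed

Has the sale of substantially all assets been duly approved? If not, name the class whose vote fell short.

Class I: 4/5 of 16708706 = 13366964.80, rounded up to 13366965; 13,366,965 required, 13,362,916 in favor — not approved.
Class II: 4/5 of 443048 = 354438.40, rounded up to 354439; 354,439 required, 354,505 in favor — approved.

Not approved — the Class I shares did not give the required vote.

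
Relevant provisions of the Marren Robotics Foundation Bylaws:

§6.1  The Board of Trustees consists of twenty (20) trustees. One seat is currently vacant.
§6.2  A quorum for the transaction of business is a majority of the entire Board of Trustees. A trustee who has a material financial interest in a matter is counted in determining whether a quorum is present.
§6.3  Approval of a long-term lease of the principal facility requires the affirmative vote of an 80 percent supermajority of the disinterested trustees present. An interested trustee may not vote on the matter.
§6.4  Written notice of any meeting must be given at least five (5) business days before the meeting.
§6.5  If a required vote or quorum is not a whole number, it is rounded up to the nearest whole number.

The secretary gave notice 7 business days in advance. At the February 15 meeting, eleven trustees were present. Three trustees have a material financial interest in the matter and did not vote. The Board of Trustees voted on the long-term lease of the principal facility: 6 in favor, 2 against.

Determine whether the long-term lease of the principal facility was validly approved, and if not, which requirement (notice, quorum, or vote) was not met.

Notice: 7 business days given; 5 required (7 ≥ 5). Satisfied.
Quorum: 11 present (interested trustees count toward quorum); quorum is 11. Satisfied.
Vote: the long-term lease of the principal facility requires four-fifths of the disinterested trustees present (11 − 3 = 8). 4/5 of 8 = 6.40, rounded up to 7, so 7 affirmative votes are needed; 6 voted in favor. Not satisfied.

Invalid — vote requirement not satisfied.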